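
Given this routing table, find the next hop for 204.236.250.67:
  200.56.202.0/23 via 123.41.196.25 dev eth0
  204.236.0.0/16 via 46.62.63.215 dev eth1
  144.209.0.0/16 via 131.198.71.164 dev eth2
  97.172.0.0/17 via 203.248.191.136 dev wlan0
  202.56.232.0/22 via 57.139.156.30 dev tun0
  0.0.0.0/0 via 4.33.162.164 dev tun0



Longest prefix match for 204.236.250.67:
  /23 200.56.202.0: no
  /16 204.236.0.0: MATCH
  /16 144.209.0.0: no
  /17 97.172.0.0: no
  /22 202.56.232.0: no
  /0 0.0.0.0: MATCH
Selected: next-hop 46.62.63.215 via eth1 (matched /16)


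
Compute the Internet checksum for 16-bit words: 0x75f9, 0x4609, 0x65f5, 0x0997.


Sum all words (with carry folding):
+ 0x75f9 = 0x75f9
+ 0x4609 = 0xbc02
+ 0x65f5 = 0x21f8
+ 0x0997 = 0x2b8f
One's complement: ~0x2b8f
Checksum = 0xd470


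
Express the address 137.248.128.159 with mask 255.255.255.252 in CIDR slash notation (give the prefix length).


Binary: 11111111.11111111.11111111.11111100
Count leading 1s
Prefix: /30


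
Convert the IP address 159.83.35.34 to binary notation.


159 = 10011111
83 = 01010011
35 = 00100011
34 = 00100010
Binary: 10011111.01010011.00100011.00100010


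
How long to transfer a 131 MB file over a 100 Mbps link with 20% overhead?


Effective throughput = 100 * (1 - 20/100) = 80 Mbps
File size in Mb = 131 * 8 = 1048 Mb
Time = 1048 / 80
Time = 13.1 seconds


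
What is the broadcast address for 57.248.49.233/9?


Network: 57.128.0.0/9
Host bits = 23
Set all host bits to 1:
Broadcast: 57.255.255.255


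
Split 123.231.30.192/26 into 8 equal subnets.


New prefix = 26 + 3 = 29
Each subnet has 8 addresses
  123.231.30.192/29
  123.231.30.200/29
  123.231.30.208/29
  123.231.30.216/29
  123.231.30.224/29
  123.231.30.232/29
  123.231.30.240/29
  123.231.30.248/29
Subnets: 123.231.30.192/29, 123.231.30.200/29, 123.231.30.208/29, 123.231.30.216/29, 123.231.30.224/29, 123.231.30.232/29, 123.231.30.240/29, 123.231.30.248/29


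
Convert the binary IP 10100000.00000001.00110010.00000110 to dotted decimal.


10100000 = 160
00000001 = 1
00110010 = 50
00000110 = 6
IP: 160.1.50.6


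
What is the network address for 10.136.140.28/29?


IP:   00001010.10001000.10001100.00011100
Mask: 11111111.11111111.11111111.11111000
AND operation:
Net:  00001010.10001000.10001100.00011000
Network: 10.136.140.24/29


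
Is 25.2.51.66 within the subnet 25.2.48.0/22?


Subnet network: 25.2.48.0
Test IP AND mask: 25.2.48.0
Yes, 25.2.51.66 is in 25.2.48.0/22


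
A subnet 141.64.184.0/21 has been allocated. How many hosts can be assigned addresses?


Host bits = 32 - 21 = 11
Total addresses = 2^11 = 2048
Usable = total - 2 (network and broadcast)
Usable hosts: 2046


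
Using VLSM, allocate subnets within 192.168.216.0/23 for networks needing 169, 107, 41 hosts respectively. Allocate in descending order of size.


169 hosts -> /24 (254 usable): 192.168.216.0/24
107 hosts -> /25 (126 usable): 192.168.217.0/25
41 hosts -> /26 (62 usable): 192.168.217.128/26
Allocation: 192.168.216.0/24 (169 hosts, 254 usable); 192.168.217.0/25 (107 hosts, 126 usable); 192.168.217.128/26 (41 hosts, 62 usable)


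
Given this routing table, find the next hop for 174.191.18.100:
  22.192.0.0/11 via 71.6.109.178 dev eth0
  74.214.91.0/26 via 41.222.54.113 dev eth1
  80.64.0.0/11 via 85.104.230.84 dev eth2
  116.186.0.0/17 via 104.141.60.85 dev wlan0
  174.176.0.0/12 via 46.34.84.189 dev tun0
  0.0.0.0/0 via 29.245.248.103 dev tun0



Longest prefix match for 174.191.18.100:
  /11 22.192.0.0: no
  /26 74.214.91.0: no
  /11 80.64.0.0: no
  /17 116.186.0.0: no
  /12 174.176.0.0: MATCH
  /0 0.0.0.0: MATCH
Selected: next-hop 46.34.84.189 via tun0 (matched /12)


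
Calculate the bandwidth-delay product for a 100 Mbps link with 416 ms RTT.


BDP = bandwidth * RTT
= 100 Mbps * 416 ms
= 100 * 1e6 * 416 / 1000 bits
= 41600000 bits
= 5200000 bytes
= 5078.125 KB
BDP = 41600000 bits (5200000 bytes)


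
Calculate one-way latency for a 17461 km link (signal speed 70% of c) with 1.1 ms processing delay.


Speed = 0.7 * 3e5 km/s = 210000 km/s
Propagation delay = 17461 / 210000 = 0.0831 s = 83.1476 ms
Processing delay = 1.1 ms
Total one-way latency = 84.2476 ms


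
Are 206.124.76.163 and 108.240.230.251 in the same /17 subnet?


Mask: 255.255.128.0
206.124.76.163 AND mask = 206.124.0.0
108.240.230.251 AND mask = 108.240.128.0
No, different subnets (206.124.0.0 vs 108.240.128.0)


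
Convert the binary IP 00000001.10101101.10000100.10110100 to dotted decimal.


00000001 = 1
10101101 = 173
10000100 = 132
10110100 = 180
IP: 1.173.132.180


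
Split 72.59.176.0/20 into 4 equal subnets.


New prefix = 20 + 2 = 22
Each subnet has 1024 addresses
  72.59.176.0/22
  72.59.180.0/22
  72.59.184.0/22
  72.59.188.0/22
Subnets: 72.59.176.0/22, 72.59.180.0/22, 72.59.184.0/22, 72.59.188.0/22


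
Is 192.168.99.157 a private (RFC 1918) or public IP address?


RFC 1918 private ranges:
  10.0.0.0/8 (10.0.0.0 - 10.255.255.255)
  172.16.0.0/12 (172.16.0.0 - 172.31.255.255)
  192.168.0.0/16 (192.168.0.0 - 192.168.255.255)
Private (in 192.168.0.0/16)


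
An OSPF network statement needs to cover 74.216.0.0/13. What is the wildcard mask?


Subnet mask: 255.248.0.0
Wildcard = 255.255.255.255 - subnet mask
255 - 255 = 0
255 - 248 = 7
255 - 0 = 255
255 - 0 = 255
Wildcard: 0.7.255.255


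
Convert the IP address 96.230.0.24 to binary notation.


96 = 01100000
230 = 11100110
0 = 00000000
24 = 00011000
Binary: 01100000.11100110.00000000.00011000


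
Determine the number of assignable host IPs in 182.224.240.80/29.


Host bits = 32 - 29 = 3
Total addresses = 2^3 = 8
Usable = total - 2 (network and broadcast)
Usable hosts: 6


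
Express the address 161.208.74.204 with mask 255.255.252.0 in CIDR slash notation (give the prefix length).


Binary: 11111111.11111111.11111100.00000000
Count leading 1s
Prefix: /22


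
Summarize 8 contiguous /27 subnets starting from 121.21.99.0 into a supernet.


Original prefix: /27
Number of subnets: 8 = 2^3
New prefix = 27 - 3 = 24
Supernet: 121.21.99.0/24


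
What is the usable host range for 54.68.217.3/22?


Network: 54.68.216.0
Broadcast: 54.68.219.255
First usable = network + 1
Last usable = broadcast - 1
Range: 54.68.216.1 to 54.68.219.254


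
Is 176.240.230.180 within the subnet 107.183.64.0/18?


Subnet network: 107.183.64.0
Test IP AND mask: 176.240.192.0
No, 176.240.230.180 is not in 107.183.64.0/18


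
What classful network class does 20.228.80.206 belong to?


First octet: 20
Binary: 00010100
0xxxxxxx -> Class A (1-126)
Class A, default mask 255.0.0.0 (/8)


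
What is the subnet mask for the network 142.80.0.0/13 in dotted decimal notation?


/13 means 13 network bits, 19 host bits
Binary: 11111111111110000000000000000000
Mask: 255.248.0.0


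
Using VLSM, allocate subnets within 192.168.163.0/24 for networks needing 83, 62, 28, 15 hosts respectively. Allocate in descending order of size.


83 hosts -> /25 (126 usable): 192.168.163.0/25
62 hosts -> /26 (62 usable): 192.168.163.128/26
28 hosts -> /27 (30 usable): 192.168.163.192/27
15 hosts -> /27 (30 usable): 192.168.163.224/27
Allocation: 192.168.163.0/25 (83 hosts, 126 usable); 192.168.163.128/26 (62 hosts, 62 usable); 192.168.163.192/27 (28 hosts, 30 usable); 192.168.163.224/27 (15 hosts, 30 usable)


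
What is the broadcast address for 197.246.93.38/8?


Network: 197.0.0.0/8
Host bits = 24
Set all host bits to 1:
Broadcast: 197.255.255.255


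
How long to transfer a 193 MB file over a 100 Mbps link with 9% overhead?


Effective throughput = 100 * (1 - 9/100) = 91 Mbps
File size in Mb = 193 * 8 = 1544 Mb
Time = 1544 / 91
Time = 16.967 seconds


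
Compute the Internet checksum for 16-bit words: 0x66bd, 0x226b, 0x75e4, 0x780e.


Sum all words (with carry folding):
+ 0x66bd = 0x66bd
+ 0x226b = 0x8928
+ 0x75e4 = 0xff0c
+ 0x780e = 0x771b
One's complement: ~0x771b
Checksum = 0x88e4


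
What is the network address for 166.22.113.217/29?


IP:   10100110.00010110.01110001.11011001
Mask: 11111111.11111111.11111111.11111000
AND operation:
Net:  10100110.00010110.01110001.11011000
Network: 166.22.113.216/29


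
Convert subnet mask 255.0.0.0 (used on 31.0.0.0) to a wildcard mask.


Subnet mask: 255.0.0.0
Wildcard = 255.255.255.255 - subnet mask
255 - 255 = 0
255 - 0 = 255
255 - 0 = 255
255 - 0 = 255
Wildcard: 0.255.255.255


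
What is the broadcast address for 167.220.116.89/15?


Network: 167.220.0.0/15
Host bits = 17
Set all host bits to 1:
Broadcast: 167.221.255.255


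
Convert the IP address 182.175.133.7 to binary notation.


182 = 10110110
175 = 10101111
133 = 10000101
7 = 00000111
Binary: 10110110.10101111.10000101.00000111


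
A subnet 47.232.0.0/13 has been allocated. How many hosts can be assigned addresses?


Host bits = 32 - 13 = 19
Total addresses = 2^19 = 524288
Usable = total - 2 (network and broadcast)
Usable hosts: 524286


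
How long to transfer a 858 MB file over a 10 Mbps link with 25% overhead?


Effective throughput = 10 * (1 - 25/100) = 7.5 Mbps
File size in Mb = 858 * 8 = 6864 Mb
Time = 6864 / 7.5
Time = 915.2 seconds


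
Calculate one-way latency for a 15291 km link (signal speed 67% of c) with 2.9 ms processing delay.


Speed = 0.67 * 3e5 km/s = 201000 km/s
Propagation delay = 15291 / 201000 = 0.0761 s = 76.0746 ms
Processing delay = 2.9 ms
Total one-way latency = 78.9746 ms


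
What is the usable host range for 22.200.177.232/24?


Network: 22.200.177.0
Broadcast: 22.200.177.255
First usable = network + 1
Last usable = broadcast - 1
Range: 22.200.177.1 to 22.200.177.254


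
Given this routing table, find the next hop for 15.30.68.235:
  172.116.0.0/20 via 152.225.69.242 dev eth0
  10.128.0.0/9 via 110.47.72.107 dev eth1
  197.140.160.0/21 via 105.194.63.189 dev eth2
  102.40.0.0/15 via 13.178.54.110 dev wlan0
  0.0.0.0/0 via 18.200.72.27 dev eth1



Longest prefix match for 15.30.68.235:
  /20 172.116.0.0: no
  /9 10.128.0.0: no
  /21 197.140.160.0: no
  /15 102.40.0.0: no
  /0 0.0.0.0: MATCH
Selected: next-hop 18.200.72.27 via eth1 (matched /0)


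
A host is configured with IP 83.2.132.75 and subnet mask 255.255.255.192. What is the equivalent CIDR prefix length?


Binary: 11111111.11111111.11111111.11000000
Count leading 1s
Prefix: /26


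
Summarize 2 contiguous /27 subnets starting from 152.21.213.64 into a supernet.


Original prefix: /27
Number of subnets: 2 = 2^1
New prefix = 27 - 1 = 26
Supernet: 152.21.213.64/26


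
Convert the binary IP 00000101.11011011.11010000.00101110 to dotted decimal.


00000101 = 5
11011011 = 219
11010000 = 208
00101110 = 46
IP: 5.219.208.46


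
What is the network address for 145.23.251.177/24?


IP:   10010001.00010111.11111011.10110001
Mask: 11111111.11111111.11111111.00000000
AND operation:
Net:  10010001.00010111.11111011.00000000
Network: 145.23.251.0/24


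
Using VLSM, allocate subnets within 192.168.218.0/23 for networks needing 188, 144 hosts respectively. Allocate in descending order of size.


188 hosts -> /24 (254 usable): 192.168.218.0/24
144 hosts -> /24 (254 usable): 192.168.219.0/24
Allocation: 192.168.218.0/24 (188 hosts, 254 usable); 192.168.219.0/24 (144 hosts, 254 usable)


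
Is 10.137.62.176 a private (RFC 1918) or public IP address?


RFC 1918 private ranges:
  10.0.0.0/8 (10.0.0.0 - 10.255.255.255)
  172.16.0.0/12 (172.16.0.0 - 172.31.255.255)
  192.168.0.0/16 (192.168.0.0 - 192.168.255.255)
Private (in 10.0.0.0/8)


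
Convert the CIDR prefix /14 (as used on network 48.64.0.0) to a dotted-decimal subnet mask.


/14 means 14 network bits, 18 host bits
Binary: 11111111111111000000000000000000
Mask: 255.252.0.0


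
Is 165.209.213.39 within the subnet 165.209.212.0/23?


Subnet network: 165.209.212.0
Test IP AND mask: 165.209.212.0
Yes, 165.209.213.39 is in 165.209.212.0/23


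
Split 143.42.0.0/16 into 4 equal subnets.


New prefix = 16 + 2 = 18
Each subnet has 16384 addresses
  143.42.0.0/18
  143.42.64.0/18
  143.42.128.0/18
  143.42.192.0/18
Subnets: 143.42.0.0/18, 143.42.64.0/18, 143.42.128.0/18, 143.42.192.0/18


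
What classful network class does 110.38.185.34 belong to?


First octet: 110
Binary: 01101110
0xxxxxxx -> Class A (1-126)
Class A, default mask 255.0.0.0 (/8)


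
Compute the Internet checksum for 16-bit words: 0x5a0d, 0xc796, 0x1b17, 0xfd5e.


Sum all words (with carry folding):
+ 0x5a0d = 0x5a0d
+ 0xc796 = 0x21a4
+ 0x1b17 = 0x3cbb
+ 0xfd5e = 0x3a1a
One's complement: ~0x3a1a
Checksum = 0xc5e5


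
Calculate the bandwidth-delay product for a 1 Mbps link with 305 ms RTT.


BDP = bandwidth * RTT
= 1 Mbps * 305 ms
= 1 * 1e6 * 305 / 1000 bits
= 305000 bits
= 38125 bytes
= 37.2314 KB
BDP = 305000 bits (38125 bytes)


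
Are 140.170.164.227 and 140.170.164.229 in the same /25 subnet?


Mask: 255.255.255.128
140.170.164.227 AND mask = 140.170.164.128
140.170.164.229 AND mask = 140.170.164.128
Yes, same subnet (140.170.164.128)


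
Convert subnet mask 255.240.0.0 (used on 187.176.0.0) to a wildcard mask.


Subnet mask: 255.240.0.0
Wildcard = 255.255.255.255 - subnet mask
255 - 255 = 0
255 - 240 = 15
255 - 0 = 255
255 - 0 = 255
Wildcard: 0.15.255.255


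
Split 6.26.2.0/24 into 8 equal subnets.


New prefix = 24 + 3 = 27
Each subnet has 32 addresses
  6.26.2.0/27
  6.26.2.32/27
  6.26.2.64/27
  6.26.2.96/27
  6.26.2.128/27
  6.26.2.160/27
  6.26.2.192/27
  6.26.2.224/27
Subnets: 6.26.2.0/27, 6.26.2.32/27, 6.26.2.64/27, 6.26.2.96/27, 6.26.2.128/27, 6.26.2.160/27, 6.26.2.192/27, 6.26.2.224/27


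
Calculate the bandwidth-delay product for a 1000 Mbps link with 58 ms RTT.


BDP = bandwidth * RTT
= 1000 Mbps * 58 ms
= 1000 * 1e6 * 58 / 1000 bits
= 58000000 bits
= 7250000 bytes
= 7080.0781 KB
BDP = 58000000 bits (7250000 bytes)


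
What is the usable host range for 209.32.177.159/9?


Network: 209.0.0.0
Broadcast: 209.127.255.255
First usable = network + 1
Last usable = broadcast - 1
Range: 209.0.0.1 to 209.127.255.254


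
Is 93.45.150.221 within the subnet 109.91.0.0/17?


Subnet network: 109.91.0.0
Test IP AND mask: 93.45.128.0
No, 93.45.150.221 is not in 109.91.0.0/17


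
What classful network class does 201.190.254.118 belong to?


First octet: 201
Binary: 11001001
110xxxxx -> Class C (192-223)
Class C, default mask 255.255.255.0 (/24)


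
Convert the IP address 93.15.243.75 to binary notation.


93 = 01011101
15 = 00001111
243 = 11110011
75 = 01001011
Binary: 01011101.00001111.11110011.01001011


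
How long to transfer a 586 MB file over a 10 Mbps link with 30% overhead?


Effective throughput = 10 * (1 - 30/100) = 7 Mbps
File size in Mb = 586 * 8 = 4688 Mb
Time = 4688 / 7
Time = 669.7143 seconds


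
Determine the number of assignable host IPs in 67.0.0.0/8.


Host bits = 32 - 8 = 24
Total addresses = 2^24 = 16777216
Usable = total - 2 (network and broadcast)
Usable hosts: 16777214


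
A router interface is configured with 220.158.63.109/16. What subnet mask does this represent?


/16 means 16 network bits, 16 host bits
Binary: 11111111111111110000000000000000
Mask: 255.255.0.0


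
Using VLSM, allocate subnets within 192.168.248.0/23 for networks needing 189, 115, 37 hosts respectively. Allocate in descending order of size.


189 hosts -> /24 (254 usable): 192.168.248.0/24
115 hosts -> /25 (126 usable): 192.168.249.0/25
37 hosts -> /26 (62 usable): 192.168.249.128/26
Allocation: 192.168.248.0/24 (189 hosts, 254 usable); 192.168.249.0/25 (115 hosts, 126 usable); 192.168.249.128/26 (37 hosts, 62 usable)


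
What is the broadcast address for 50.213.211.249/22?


Network: 50.213.208.0/22
Host bits = 10
Set all host bits to 1:
Broadcast: 50.213.211.255


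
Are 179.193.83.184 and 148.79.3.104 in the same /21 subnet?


Mask: 255.255.248.0
179.193.83.184 AND mask = 179.193.80.0
148.79.3.104 AND mask = 148.79.0.0
No, different subnets (179.193.80.0 vs 148.79.0.0)


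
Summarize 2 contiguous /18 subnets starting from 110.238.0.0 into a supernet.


Original prefix: /18
Number of subnets: 2 = 2^1
New prefix = 18 - 1 = 17
Supernet: 110.238.0.0/17


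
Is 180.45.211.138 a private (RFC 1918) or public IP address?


RFC 1918 private ranges:
  10.0.0.0/8 (10.0.0.0 - 10.255.255.255)
  172.16.0.0/12 (172.16.0.0 - 172.31.255.255)
  192.168.0.0/16 (192.168.0.0 - 192.168.255.255)
Public (not in any RFC 1918 range)


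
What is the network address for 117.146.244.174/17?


IP:   01110101.10010010.11110100.10101110
Mask: 11111111.11111111.10000000.00000000
AND operation:
Net:  01110101.10010010.10000000.00000000
Network: 117.146.128.0/17


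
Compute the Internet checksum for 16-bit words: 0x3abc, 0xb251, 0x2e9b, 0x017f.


Sum all words (with carry folding):
+ 0x3abc = 0x3abc
+ 0xb251 = 0xed0d
+ 0x2e9b = 0x1ba9
+ 0x017f = 0x1d28
One's complement: ~0x1d28
Checksum = 0xe2d7


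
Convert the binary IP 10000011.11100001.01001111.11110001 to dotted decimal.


10000011 = 131
11100001 = 225
01001111 = 79
11110001 = 241
IP: 131.225.79.241


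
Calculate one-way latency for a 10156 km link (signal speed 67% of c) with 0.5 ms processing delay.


Speed = 0.67 * 3e5 km/s = 201000 km/s
Propagation delay = 10156 / 201000 = 0.0505 s = 50.5274 ms
Processing delay = 0.5 ms
Total one-way latency = 51.0274 ms


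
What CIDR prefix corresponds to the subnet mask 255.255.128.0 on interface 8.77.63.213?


Binary: 11111111.11111111.10000000.00000000
Count leading 1s
Prefix: /17


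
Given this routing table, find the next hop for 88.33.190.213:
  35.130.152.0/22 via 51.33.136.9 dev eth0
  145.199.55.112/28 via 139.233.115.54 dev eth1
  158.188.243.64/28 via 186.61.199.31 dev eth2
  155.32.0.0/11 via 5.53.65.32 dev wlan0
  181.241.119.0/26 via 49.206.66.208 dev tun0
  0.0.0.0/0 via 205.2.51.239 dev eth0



Longest prefix match for 88.33.190.213:
  /22 35.130.152.0: no
  /28 145.199.55.112: no
  /28 158.188.243.64: no
  /11 155.32.0.0: no
  /26 181.241.119.0: no
  /0 0.0.0.0: MATCH
Selected: next-hop 205.2.51.239 via eth0 (matched /0)


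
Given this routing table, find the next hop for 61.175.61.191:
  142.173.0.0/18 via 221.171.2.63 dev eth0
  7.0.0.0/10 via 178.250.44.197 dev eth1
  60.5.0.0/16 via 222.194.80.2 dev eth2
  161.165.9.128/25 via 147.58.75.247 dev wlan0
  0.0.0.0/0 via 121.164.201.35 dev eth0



Longest prefix match for 61.175.61.191:
  /18 142.173.0.0: no
  /10 7.0.0.0: no
  /16 60.5.0.0: no
  /25 161.165.9.128: no
  /0 0.0.0.0: MATCH
Selected: next-hop 121.164.201.35 via eth0 (matched /0)


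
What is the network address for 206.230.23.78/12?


IP:   11001110.11100110.00010111.01001110
Mask: 11111111.11110000.00000000.00000000
AND operation:
Net:  11001110.11100000.00000000.00000000
Network: 206.224.0.0/12


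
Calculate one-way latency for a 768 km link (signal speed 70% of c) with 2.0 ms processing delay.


Speed = 0.7 * 3e5 km/s = 210000 km/s
Propagation delay = 768 / 210000 = 0.0037 s = 3.6571 ms
Processing delay = 2.0 ms
Total one-way latency = 5.6571 ms


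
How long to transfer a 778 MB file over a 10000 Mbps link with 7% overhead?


Effective throughput = 10000 * (1 - 7/100) = 9300 Mbps
File size in Mb = 778 * 8 = 6224 Mb
Time = 6224 / 9300
Time = 0.6692 seconds


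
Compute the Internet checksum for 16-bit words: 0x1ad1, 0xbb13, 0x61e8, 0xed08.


Sum all words (with carry folding):
+ 0x1ad1 = 0x1ad1
+ 0xbb13 = 0xd5e4
+ 0x61e8 = 0x37cd
+ 0xed08 = 0x24d6
One's complement: ~0x24d6
Checksum = 0xdb29


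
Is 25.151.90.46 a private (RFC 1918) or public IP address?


RFC 1918 private ranges:
  10.0.0.0/8 (10.0.0.0 - 10.255.255.255)
  172.16.0.0/12 (172.16.0.0 - 172.31.255.255)
  192.168.0.0/16 (192.168.0.0 - 192.168.255.255)
Public (not in any RFC 1918 range)


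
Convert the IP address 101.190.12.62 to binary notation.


101 = 01100101
190 = 10111110
12 = 00001100
62 = 00111110
Binary: 01100101.10111110.00001100.00111110


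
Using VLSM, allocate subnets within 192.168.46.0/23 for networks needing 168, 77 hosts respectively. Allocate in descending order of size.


168 hosts -> /24 (254 usable): 192.168.46.0/24
77 hosts -> /25 (126 usable): 192.168.47.0/25
Allocation: 192.168.46.0/24 (168 hosts, 254 usable); 192.168.47.0/25 (77 hosts, 126 usable)


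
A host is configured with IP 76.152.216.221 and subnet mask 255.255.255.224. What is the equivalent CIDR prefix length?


Binary: 11111111.11111111.11111111.11100000
Count leading 1s
Prefix: /27


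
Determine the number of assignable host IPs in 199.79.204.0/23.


Host bits = 32 - 23 = 9
Total addresses = 2^9 = 512
Usable = total - 2 (network and broadcast)
Usable hosts: 510


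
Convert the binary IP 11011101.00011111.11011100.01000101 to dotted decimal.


11011101 = 221
00011111 = 31
11011100 = 220
01000101 = 69
IP: 221.31.220.69


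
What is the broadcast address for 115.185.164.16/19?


Network: 115.185.160.0/19
Host bits = 13
Set all host bits to 1:
Broadcast: 115.185.191.255


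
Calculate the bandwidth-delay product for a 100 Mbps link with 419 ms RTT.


BDP = bandwidth * RTT
= 100 Mbps * 419 ms
= 100 * 1e6 * 419 / 1000 bits
= 41900000 bits
= 5237500 bytes
= 5114.7461 KB
BDP = 41900000 bits (5237500 bytes)


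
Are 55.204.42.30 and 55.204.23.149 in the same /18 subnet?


Mask: 255.255.192.0
55.204.42.30 AND mask = 55.204.0.0
55.204.23.149 AND mask = 55.204.0.0
Yes, same subnet (55.204.0.0)


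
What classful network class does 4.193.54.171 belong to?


First octet: 4
Binary: 00000100
0xxxxxxx -> Class A (1-126)
Class A, default mask 255.0.0.0 (/8)


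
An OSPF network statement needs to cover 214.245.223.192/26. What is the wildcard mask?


Subnet mask: 255.255.255.192
Wildcard = 255.255.255.255 - subnet mask
255 - 255 = 0
255 - 255 = 0
255 - 255 = 0
255 - 192 = 63
Wildcard: 0.0.0.63


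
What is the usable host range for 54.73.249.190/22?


Network: 54.73.248.0
Broadcast: 54.73.251.255
First usable = network + 1
Last usable = broadcast - 1
Range: 54.73.248.1 to 54.73.251.254


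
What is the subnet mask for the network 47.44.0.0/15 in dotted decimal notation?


/15 means 15 network bits, 17 host bits
Binary: 11111111111111100000000000000000
Mask: 255.254.0.0


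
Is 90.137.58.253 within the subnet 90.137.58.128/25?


Subnet network: 90.137.58.128
Test IP AND mask: 90.137.58.128
Yes, 90.137.58.253 is in 90.137.58.128/25


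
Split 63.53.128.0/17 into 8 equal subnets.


New prefix = 17 + 3 = 20
Each subnet has 4096 addresses
  63.53.128.0/20
  63.53.144.0/20
  63.53.160.0/20
  63.53.176.0/20
  63.53.192.0/20
  63.53.208.0/20
  63.53.224.0/20
  63.53.240.0/20
Subnets: 63.53.128.0/20, 63.53.144.0/20, 63.53.160.0/20, 63.53.176.0/20, 63.53.192.0/20, 63.53.208.0/20, 63.53.224.0/20, 63.53.240.0/20


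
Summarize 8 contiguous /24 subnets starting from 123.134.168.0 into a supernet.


Original prefix: /24
Number of subnets: 8 = 2^3
New prefix = 24 - 3 = 21
Supernet: 123.134.168.0/21


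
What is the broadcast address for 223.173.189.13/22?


Network: 223.173.188.0/22
Host bits = 10
Set all host bits to 1:
Broadcast: 223.173.191.255


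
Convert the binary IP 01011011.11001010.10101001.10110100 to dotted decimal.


01011011 = 91
11001010 = 202
10101001 = 169
10110100 = 180
IP: 91.202.169.180


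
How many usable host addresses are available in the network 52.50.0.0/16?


Host bits = 32 - 16 = 16
Total addresses = 2^16 = 65536
Usable = total - 2 (network and broadcast)
Usable hosts: 65534


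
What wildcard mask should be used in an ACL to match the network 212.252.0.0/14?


Subnet mask: 255.252.0.0
Wildcard = 255.255.255.255 - subnet mask
255 - 255 = 0
255 - 252 = 3
255 - 0 = 255
255 - 0 = 255
Wildcard: 0.3.255.255


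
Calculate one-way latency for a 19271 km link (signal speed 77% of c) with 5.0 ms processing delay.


Speed = 0.77 * 3e5 km/s = 231000 km/s
Propagation delay = 19271 / 231000 = 0.0834 s = 83.4242 ms
Processing delay = 5.0 ms
Total one-way latency = 88.4242 ms


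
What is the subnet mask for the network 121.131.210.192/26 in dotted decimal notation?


/26 means 26 network bits, 6 host bits
Binary: 11111111111111111111111111000000
Mask: 255.255.255.192


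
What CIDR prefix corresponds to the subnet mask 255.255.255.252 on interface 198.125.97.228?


Binary: 11111111.11111111.11111111.11111100
Count leading 1s
Prefix: /30


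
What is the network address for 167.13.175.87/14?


IP:   10100111.00001101.10101111.01010111
Mask: 11111111.11111100.00000000.00000000
AND operation:
Net:  10100111.00001100.00000000.00000000
Network: 167.12.0.0/14


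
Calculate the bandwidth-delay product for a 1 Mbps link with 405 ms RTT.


BDP = bandwidth * RTT
= 1 Mbps * 405 ms
= 1 * 1e6 * 405 / 1000 bits
= 405000 bits
= 50625 bytes
= 49.4385 KB
BDP = 405000 bits (50625 bytes)


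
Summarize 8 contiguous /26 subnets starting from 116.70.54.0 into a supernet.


Original prefix: /26
Number of subnets: 8 = 2^3
New prefix = 26 - 3 = 23
Supernet: 116.70.54.0/23


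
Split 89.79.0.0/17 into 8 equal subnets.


New prefix = 17 + 3 = 20
Each subnet has 4096 addresses
  89.79.0.0/20
  89.79.16.0/20
  89.79.32.0/20
  89.79.48.0/20
  89.79.64.0/20
  89.79.80.0/20
  89.79.96.0/20
  89.79.112.0/20
Subnets: 89.79.0.0/20, 89.79.16.0/20, 89.79.32.0/20, 89.79.48.0/20, 89.79.64.0/20, 89.79.80.0/20, 89.79.96.0/20, 89.79.112.0/20


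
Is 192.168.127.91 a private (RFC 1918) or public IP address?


RFC 1918 private ranges:
  10.0.0.0/8 (10.0.0.0 - 10.255.255.255)
  172.16.0.0/12 (172.16.0.0 - 172.31.255.255)
  192.168.0.0/16 (192.168.0.0 - 192.168.255.255)
Private (in 192.168.0.0/16)


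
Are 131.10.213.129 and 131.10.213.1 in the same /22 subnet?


Mask: 255.255.252.0
131.10.213.129 AND mask = 131.10.212.0
131.10.213.1 AND mask = 131.10.212.0
Yes, same subnet (131.10.212.0)


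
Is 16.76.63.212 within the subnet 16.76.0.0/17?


Subnet network: 16.76.0.0
Test IP AND mask: 16.76.0.0
Yes, 16.76.63.212 is in 16.76.0.0/17


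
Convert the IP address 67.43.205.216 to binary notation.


67 = 01000011
43 = 00101011
205 = 11001101
216 = 11011000
Binary: 01000011.00101011.11001101.11011000


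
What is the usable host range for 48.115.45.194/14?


Network: 48.112.0.0
Broadcast: 48.115.255.255
First usable = network + 1
Last usable = broadcast - 1
Range: 48.112.0.1 to 48.115.255.254


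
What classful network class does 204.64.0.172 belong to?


First octet: 204
Binary: 11001100
110xxxxx -> Class C (192-223)
Class C, default mask 255.255.255.0 (/24)


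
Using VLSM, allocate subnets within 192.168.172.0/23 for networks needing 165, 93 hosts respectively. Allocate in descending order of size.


165 hosts -> /24 (254 usable): 192.168.172.0/24
93 hosts -> /25 (126 usable): 192.168.173.0/25
Allocation: 192.168.172.0/24 (165 hosts, 254 usable); 192.168.173.0/25 (93 hosts, 126 usable)


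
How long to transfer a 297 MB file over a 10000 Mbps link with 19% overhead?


Effective throughput = 10000 * (1 - 19/100) = 8100.0 Mbps
File size in Mb = 297 * 8 = 2376 Mb
Time = 2376 / 8100.0
Time = 0.2933 seconds


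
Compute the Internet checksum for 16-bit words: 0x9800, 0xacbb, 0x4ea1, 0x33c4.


Sum all words (with carry folding):
+ 0x9800 = 0x9800
+ 0xacbb = 0x44bc
+ 0x4ea1 = 0x935d
+ 0x33c4 = 0xc721
One's complement: ~0xc721
Checksum = 0x38de


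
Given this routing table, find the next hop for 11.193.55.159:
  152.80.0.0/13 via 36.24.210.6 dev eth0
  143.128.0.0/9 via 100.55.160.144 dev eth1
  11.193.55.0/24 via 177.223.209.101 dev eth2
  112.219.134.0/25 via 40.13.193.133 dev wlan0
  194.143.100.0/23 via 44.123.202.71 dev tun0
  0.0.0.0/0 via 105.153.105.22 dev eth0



Longest prefix match for 11.193.55.159:
  /13 152.80.0.0: no
  /9 143.128.0.0: no
  /24 11.193.55.0: MATCH
  /25 112.219.134.0: no
  /23 194.143.100.0: no
  /0 0.0.0.0: MATCH
Selected: next-hop 177.223.209.101 via eth2 (matched /24)


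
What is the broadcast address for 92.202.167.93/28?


Network: 92.202.167.80/28
Host bits = 4
Set all host bits to 1:
Broadcast: 92.202.167.95


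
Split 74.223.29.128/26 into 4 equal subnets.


New prefix = 26 + 2 = 28
Each subnet has 16 addresses
  74.223.29.128/28
  74.223.29.144/28
  74.223.29.160/28
  74.223.29.176/28
Subnets: 74.223.29.128/28, 74.223.29.144/28, 74.223.29.160/28, 74.223.29.176/28


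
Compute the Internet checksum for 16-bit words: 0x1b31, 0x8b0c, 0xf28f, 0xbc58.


Sum all words (with carry folding):
+ 0x1b31 = 0x1b31
+ 0x8b0c = 0xa63d
+ 0xf28f = 0x98cd
+ 0xbc58 = 0x5526
One's complement: ~0x5526
Checksum = 0xaad9


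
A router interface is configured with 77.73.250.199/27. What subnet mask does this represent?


/27 means 27 network bits, 5 host bits
Binary: 11111111111111111111111111100000
Mask: 255.255.255.224


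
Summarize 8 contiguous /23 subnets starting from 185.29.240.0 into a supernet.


Original prefix: /23
Number of subnets: 8 = 2^3
New prefix = 23 - 3 = 20
Supernet: 185.29.240.0/20


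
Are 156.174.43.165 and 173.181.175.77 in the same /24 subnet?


Mask: 255.255.255.0
156.174.43.165 AND mask = 156.174.43.0
173.181.175.77 AND mask = 173.181.175.0
No, different subnets (156.174.43.0 vs 173.181.175.0)


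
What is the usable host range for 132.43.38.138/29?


Network: 132.43.38.136
Broadcast: 132.43.38.143
First usable = network + 1
Last usable = broadcast - 1
Range: 132.43.38.137 to 132.43.38.142


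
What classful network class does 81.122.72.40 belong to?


First octet: 81
Binary: 01010001
0xxxxxxx -> Class A (1-126)
Class A, default mask 255.0.0.0 (/8)


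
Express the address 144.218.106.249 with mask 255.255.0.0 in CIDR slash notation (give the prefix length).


Binary: 11111111.11111111.00000000.00000000
Count leading 1s
Prefix: /16


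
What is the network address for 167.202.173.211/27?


IP:   10100111.11001010.10101101.11010011
Mask: 11111111.11111111.11111111.11100000
AND operation:
Net:  10100111.11001010.10101101.11000000
Network: 167.202.173.192/27


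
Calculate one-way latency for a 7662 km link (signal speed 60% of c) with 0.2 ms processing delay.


Speed = 0.6 * 3e5 km/s = 180000 km/s
Propagation delay = 7662 / 180000 = 0.0426 s = 42.5667 ms
Processing delay = 0.2 ms
Total one-way latency = 42.7667 ms


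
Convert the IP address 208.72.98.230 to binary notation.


208 = 11010000
72 = 01001000
98 = 01100010
230 = 11100110
Binary: 11010000.01001000.01100010.11100110


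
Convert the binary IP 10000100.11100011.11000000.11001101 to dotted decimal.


10000100 = 132
11100011 = 227
11000000 = 192
11001101 = 205
IP: 132.227.192.205


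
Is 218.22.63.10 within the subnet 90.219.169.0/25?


Subnet network: 90.219.169.0
Test IP AND mask: 218.22.63.0
No, 218.22.63.10 is not in 90.219.169.0/25


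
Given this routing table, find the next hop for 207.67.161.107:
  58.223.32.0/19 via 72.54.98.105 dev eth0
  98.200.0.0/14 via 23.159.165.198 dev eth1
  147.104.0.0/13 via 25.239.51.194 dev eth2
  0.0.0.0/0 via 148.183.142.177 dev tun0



Longest prefix match for 207.67.161.107:
  /19 58.223.32.0: no
  /14 98.200.0.0: no
  /13 147.104.0.0: no
  /0 0.0.0.0: MATCH
Selected: next-hop 148.183.142.177 via tun0 (matched /0)


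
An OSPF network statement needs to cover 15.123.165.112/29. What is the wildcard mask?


Subnet mask: 255.255.255.248
Wildcard = 255.255.255.255 - subnet mask
255 - 255 = 0
255 - 255 = 0
255 - 255 = 0
255 - 248 = 7
Wildcard: 0.0.0.7


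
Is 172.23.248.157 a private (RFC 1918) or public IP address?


RFC 1918 private ranges:
  10.0.0.0/8 (10.0.0.0 - 10.255.255.255)
  172.16.0.0/12 (172.16.0.0 - 172.31.255.255)
  192.168.0.0/16 (192.168.0.0 - 192.168.255.255)
Private (in 172.16.0.0/12)


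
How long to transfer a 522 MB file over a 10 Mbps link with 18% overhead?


Effective throughput = 10 * (1 - 18/100) = 8.2 Mbps
File size in Mb = 522 * 8 = 4176 Mb
Time = 4176 / 8.2
Time = 509.2683 seconds


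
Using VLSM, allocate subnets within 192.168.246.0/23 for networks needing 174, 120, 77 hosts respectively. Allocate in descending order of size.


174 hosts -> /24 (254 usable): 192.168.246.0/24
120 hosts -> /25 (126 usable): 192.168.247.0/25
77 hosts -> /25 (126 usable): 192.168.247.128/25
Allocation: 192.168.246.0/24 (174 hosts, 254 usable); 192.168.247.0/25 (120 hosts, 126 usable); 192.168.247.128/25 (77 hosts, 126 usable)


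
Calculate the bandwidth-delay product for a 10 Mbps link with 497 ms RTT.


BDP = bandwidth * RTT
= 10 Mbps * 497 ms
= 10 * 1e6 * 497 / 1000 bits
= 4970000 bits
= 621250 bytes
= 606.6895 KB
BDP = 4970000 bits (621250 bytes)


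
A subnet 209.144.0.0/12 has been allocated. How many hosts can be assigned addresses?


Host bits = 32 - 12 = 20
Total addresses = 2^20 = 1048576
Usable = total - 2 (network and broadcast)
Usable hosts: 1048574


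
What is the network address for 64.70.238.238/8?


IP:   01000000.01000110.11101110.11101110
Mask: 11111111.00000000.00000000.00000000
AND operation:
Net:  01000000.00000000.00000000.00000000
Network: 64.0.0.0/8


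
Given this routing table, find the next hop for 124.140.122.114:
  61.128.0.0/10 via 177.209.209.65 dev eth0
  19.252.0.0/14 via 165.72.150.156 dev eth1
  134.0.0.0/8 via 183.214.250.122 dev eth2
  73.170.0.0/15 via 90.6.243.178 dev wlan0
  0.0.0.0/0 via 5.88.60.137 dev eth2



Longest prefix match for 124.140.122.114:
  /10 61.128.0.0: no
  /14 19.252.0.0: no
  /8 134.0.0.0: no
  /15 73.170.0.0: no
  /0 0.0.0.0: MATCH
Selected: next-hop 5.88.60.137 via eth2 (matched /0)


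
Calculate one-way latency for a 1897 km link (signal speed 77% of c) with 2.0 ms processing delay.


Speed = 0.77 * 3e5 km/s = 231000 km/s
Propagation delay = 1897 / 231000 = 0.0082 s = 8.2121 ms
Processing delay = 2.0 ms
Total one-way latency = 10.2121 ms


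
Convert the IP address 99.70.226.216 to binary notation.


99 = 01100011
70 = 01000110
226 = 11100010
216 = 11011000
Binary: 01100011.01000110.11100010.11011000


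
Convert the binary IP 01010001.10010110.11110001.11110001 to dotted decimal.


01010001 = 81
10010110 = 150
11110001 = 241
11110001 = 241
IP: 81.150.241.241


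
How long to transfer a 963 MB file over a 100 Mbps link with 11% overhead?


Effective throughput = 100 * (1 - 11/100) = 89 Mbps
File size in Mb = 963 * 8 = 7704 Mb
Time = 7704 / 89
Time = 86.5618 seconds


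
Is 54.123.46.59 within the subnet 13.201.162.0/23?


Subnet network: 13.201.162.0
Test IP AND mask: 54.123.46.0
No, 54.123.46.59 is not in 13.201.162.0/23


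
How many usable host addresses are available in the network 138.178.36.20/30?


Host bits = 32 - 30 = 2
Total addresses = 2^2 = 4
Usable = total - 2 (network and broadcast)
Usable hosts: 2


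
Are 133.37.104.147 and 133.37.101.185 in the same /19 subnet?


Mask: 255.255.224.0
133.37.104.147 AND mask = 133.37.96.0
133.37.101.185 AND mask = 133.37.96.0
Yes, same subnet (133.37.96.0)


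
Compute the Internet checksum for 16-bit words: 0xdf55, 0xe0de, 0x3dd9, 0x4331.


Sum all words (with carry folding):
+ 0xdf55 = 0xdf55
+ 0xe0de = 0xc034
+ 0x3dd9 = 0xfe0d
+ 0x4331 = 0x413f
One's complement: ~0x413f
Checksum = 0xbec0


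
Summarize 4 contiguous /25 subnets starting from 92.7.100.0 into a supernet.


Original prefix: /25
Number of subnets: 4 = 2^2
New prefix = 25 - 2 = 23
Supernet: 92.7.100.0/23


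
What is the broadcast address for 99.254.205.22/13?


Network: 99.248.0.0/13
Host bits = 19
Set all host bits to 1:
Broadcast: 99.255.255.255


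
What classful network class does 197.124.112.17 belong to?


First octet: 197
Binary: 11000101
110xxxxx -> Class C (192-223)
Class C, default mask 255.255.255.0 (/24)


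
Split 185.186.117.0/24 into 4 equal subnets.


New prefix = 24 + 2 = 26
Each subnet has 64 addresses
  185.186.117.0/26
  185.186.117.64/26
  185.186.117.128/26
  185.186.117.192/26
Subnets: 185.186.117.0/26, 185.186.117.64/26, 185.186.117.128/26, 185.186.117.192/26


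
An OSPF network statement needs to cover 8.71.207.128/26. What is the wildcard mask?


Subnet mask: 255.255.255.192
Wildcard = 255.255.255.255 - subnet mask
255 - 255 = 0
255 - 255 = 0
255 - 255 = 0
255 - 192 = 63
Wildcard: 0.0.0.63


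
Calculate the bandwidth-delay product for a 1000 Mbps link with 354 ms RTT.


BDP = bandwidth * RTT
= 1000 Mbps * 354 ms
= 1000 * 1e6 * 354 / 1000 bits
= 354000000 bits
= 44250000 bytes
= 43212.8906 KB
BDP = 354000000 bits (44250000 bytes)


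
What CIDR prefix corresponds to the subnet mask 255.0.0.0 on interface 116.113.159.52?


Binary: 11111111.00000000.00000000.00000000
Count leading 1s
Prefix: /8


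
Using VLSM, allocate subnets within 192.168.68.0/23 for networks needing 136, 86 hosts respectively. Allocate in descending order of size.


136 hosts -> /24 (254 usable): 192.168.68.0/24
86 hosts -> /25 (126 usable): 192.168.69.0/25
Allocation: 192.168.68.0/24 (136 hosts, 254 usable); 192.168.69.0/25 (86 hosts, 126 usable)


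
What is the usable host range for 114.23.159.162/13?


Network: 114.16.0.0
Broadcast: 114.23.255.255
First usable = network + 1
Last usable = broadcast - 1
Range: 114.16.0.1 to 114.23.255.254


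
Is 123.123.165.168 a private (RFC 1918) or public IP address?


RFC 1918 private ranges:
  10.0.0.0/8 (10.0.0.0 - 10.255.255.255)
  172.16.0.0/12 (172.16.0.0 - 172.31.255.255)
  192.168.0.0/16 (192.168.0.0 - 192.168.255.255)
Public (not in any RFC 1918 range)


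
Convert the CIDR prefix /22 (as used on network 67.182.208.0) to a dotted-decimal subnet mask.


/22 means 22 network bits, 10 host bits
Binary: 11111111111111111111110000000000
Mask: 255.255.252.0


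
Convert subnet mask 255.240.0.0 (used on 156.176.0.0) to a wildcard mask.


Subnet mask: 255.240.0.0
Wildcard = 255.255.255.255 - subnet mask
255 - 255 = 0
255 - 240 = 15
255 - 0 = 255
255 - 0 = 255
Wildcard: 0.15.255.255


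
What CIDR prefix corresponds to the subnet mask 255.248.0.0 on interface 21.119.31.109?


Binary: 11111111.11111000.00000000.00000000
Count leading 1s
Prefix: /13


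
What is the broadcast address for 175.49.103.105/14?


Network: 175.48.0.0/14
Host bits = 18
Set all host bits to 1:
Broadcast: 175.51.255.255


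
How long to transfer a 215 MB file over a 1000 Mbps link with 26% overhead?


Effective throughput = 1000 * (1 - 26/100) = 740 Mbps
File size in Mb = 215 * 8 = 1720 Mb
Time = 1720 / 740
Time = 2.3243 seconds


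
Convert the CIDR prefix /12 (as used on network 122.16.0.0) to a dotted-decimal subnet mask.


/12 means 12 network bits, 20 host bits
Binary: 11111111111100000000000000000000
Mask: 255.240.0.0


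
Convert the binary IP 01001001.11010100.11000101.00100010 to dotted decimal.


01001001 = 73
11010100 = 212
11000101 = 197
00100010 = 34
IP: 73.212.197.34


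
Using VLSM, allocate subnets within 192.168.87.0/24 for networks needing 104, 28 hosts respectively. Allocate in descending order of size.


104 hosts -> /25 (126 usable): 192.168.87.0/25
28 hosts -> /27 (30 usable): 192.168.87.128/27
Allocation: 192.168.87.0/25 (104 hosts, 126 usable); 192.168.87.128/27 (28 hosts, 30 usable)


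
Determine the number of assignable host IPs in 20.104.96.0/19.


Host bits = 32 - 19 = 13
Total addresses = 2^13 = 8192
Usable = total - 2 (network and broadcast)
Usable hosts: 8190


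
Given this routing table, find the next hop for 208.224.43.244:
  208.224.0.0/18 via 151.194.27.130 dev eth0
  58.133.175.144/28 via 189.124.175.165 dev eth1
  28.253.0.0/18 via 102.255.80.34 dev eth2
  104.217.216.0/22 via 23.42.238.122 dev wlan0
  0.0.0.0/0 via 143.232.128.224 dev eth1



Longest prefix match for 208.224.43.244:
  /18 208.224.0.0: MATCH
  /28 58.133.175.144: no
  /18 28.253.0.0: no
  /22 104.217.216.0: no
  /0 0.0.0.0: MATCH
Selected: next-hop 151.194.27.130 via eth0 (matched /18)
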